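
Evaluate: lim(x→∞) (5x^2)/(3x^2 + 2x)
This is an ∞/∞ indeterminate form.

Apply L'Hôpital's rule: differentiate numerator and denominator separately.
  f(x) = 5·x^2   ⇒   f'(x) = 10·x
  g(x) = 3·x^2 + 2·x   ⇒   g'(x) = 6·x + 2
  lim(x→∞) f'(x)/g'(x) = lim(x→∞) (10·x)/(6·x + 2)
  = 5/3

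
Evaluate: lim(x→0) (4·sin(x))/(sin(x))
This is a 0/0 indeterminate form.

Apply L'Hôpital's rule: differentiate numerator and denominator separately.
  f(x) = 4·sin(x)   ⇒   f'(x) = 4·cos(x)
  g(x) = sin(x)   ⇒   g'(x) = cos(x)
  lim(x→0) f'(x)/g'(x) = lim(x→0) (4·cos(x))/(cos(x))
  = 4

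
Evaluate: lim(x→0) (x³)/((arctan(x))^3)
This is a 0/0 indeterminate form.

Apply L'Hôpital's rule: differentiate numerator and denominator separately.
  f(x) = x^3   ⇒   f'(x) = 3·x^2
  g(x) = atan(x)^3   ⇒   g'(x) = 3·atan(x)^2/(x^2 + 1)
  lim(x→0) f'(x)/g'(x) = lim(x→0) (3·x^2)/(3·atan(x)^2/(x^2 + 1))
  = 1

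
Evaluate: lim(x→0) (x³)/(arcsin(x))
This is a 0/0 indeterminate form.

Apply L'Hôpital's rule: differentiate numerator and denominator separately.
  f(x) = x^3   ⇒   f'(x) = 3·x^2
  g(x) = asin(x)   ⇒   g'(x) = 1/sqrt(1 - x^2)
  lim(x→0) f'(x)/g'(x) = lim(x→0) (3·x^2)/(1/sqrt(1 - x^2))
  = 0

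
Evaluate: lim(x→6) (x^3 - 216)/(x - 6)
This is a standard limit.

Factor or rationalize the expression:
  lim(x→6) (x^3 - 216)/(x - 6) = 108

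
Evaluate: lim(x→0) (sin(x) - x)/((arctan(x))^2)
This is a 0/0 indeterminate form.

Apply L'Hôpital's rule: differentiate numerator and denominator separately.
  f(x) = -x + sin(x)   ⇒   f'(x) = cos(x) - 1
  g(x) = atan(x)^2   ⇒   g'(x) = 2·atan(x)/(x^2 + 1)
  lim(x→0) f'(x)/g'(x) = lim(x→0) (cos(x) - 1)/(2·atan(x)/(x^2 + 1))
  = 0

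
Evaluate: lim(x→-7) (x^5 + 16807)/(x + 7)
This is a standard limit.

Factor or rationalize the expression:
  lim(x→-7) (x^5 + 16807)/(x + 7) = 12005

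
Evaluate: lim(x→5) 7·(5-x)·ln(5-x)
This is a 0·∞ indeterminate form.

Rewrite 0·∞ as a quotient (0/0 or ∞/∞ form), then apply L'Hôpital's rule:
  lim(x→5) 7·(5-x)·ln(5-x) = 0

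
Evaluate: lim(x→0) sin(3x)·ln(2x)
This is a 0·∞ indeterminate form.

Rewrite 0·∞ as a quotient (0/0 or ∞/∞ form), then apply L'Hôpital's rule:
  lim(x→0) sin(3x)·ln(2x) = 0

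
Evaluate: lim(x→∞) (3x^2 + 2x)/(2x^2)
This is an ∞/∞ indeterminate form.

Apply L'Hôpital's rule: differentiate numerator and denominator separately.
  f(x) = 3·x^2 + 2·x   ⇒   f'(x) = 6·x + 2
  g(x) = 2·x^2   ⇒   g'(x) = 4·x
  lim(x→∞) f'(x)/g'(x) = lim(x→∞) (6·x + 2)/(4·x)
  = 3/2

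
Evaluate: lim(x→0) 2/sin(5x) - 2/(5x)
This is an ∞-∞ indeterminate form.

Combine fractions or rationalize to convert ∞-∞ to 0/0 form:
  lim(x→0) 2/sin(5x) - 2/(5x) = 0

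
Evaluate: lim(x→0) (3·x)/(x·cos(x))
This is a 0/0 indeterminate form.

Apply L'Hôpital's rule: differentiate numerator and denominator separately.
  f(x) = 3·x   ⇒   f'(x) = 3
  g(x) = x·cos(x)   ⇒   g'(x) = -x·sin(x) + cos(x)
  lim(x→0) f'(x)/g'(x) = lim(x→0) (3)/(-x·sin(x) + cos(x))
  = 3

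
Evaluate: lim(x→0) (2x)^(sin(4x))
This is an exponential indeterminate form.

For exponential indeterminate forms, take the natural log:
  Let L = lim(x→0) (2x)^(sin(4x))
  Then ln(L) = lim(x→0) [exponent × ln(base)]
  Evaluate using L'Hôpital or standard limits, then exponentiate.
  L = 1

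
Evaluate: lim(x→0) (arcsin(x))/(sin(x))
This is a 0/0 indeterminate form.

Apply L'Hôpital's rule: differentiate numerator and denominator separately.
  f(x) = asin(x)   ⇒   f'(x) = 1/sqrt(1 - x^2)
  g(x) = sin(x)   ⇒   g'(x) = cos(x)
  lim(x→0) f'(x)/g'(x) = lim(x→0) (1/sqrt(1 - x^2))/(cos(x))
  = 1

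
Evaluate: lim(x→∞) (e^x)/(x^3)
This is an ∞/∞ indeterminate form.

Apply L'Hôpital's rule: differentiate numerator and denominator separately.
  f(x) = e^(x)   ⇒   f'(x) = e^(x)
  g(x) = x^3   ⇒   g'(x) = 3·x^2
  lim(x→∞) f'(x)/g'(x) = lim(x→∞) (e^(x))/(3·x^2)
  = ∞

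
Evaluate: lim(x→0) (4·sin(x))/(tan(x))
This is a 0/0 indeterminate form.

Apply L'Hôpital's rule: differentiate numerator and denominator separately.
  f(x) = 4·sin(x)   ⇒   f'(x) = 4·cos(x)
  g(x) = tan(x)   ⇒   g'(x) = tan(x)^2 + 1
  lim(x→0) f'(x)/g'(x) = lim(x→0) (4·cos(x))/(tan(x)^2 + 1)
  = 4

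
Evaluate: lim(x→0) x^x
This is an exponential indeterminate form.

For exponential indeterminate forms, take the natural log:
  Let L = lim(x→0) x^x
  Then ln(L) = lim(x→0) [exponent × ln(base)]
  Evaluate using L'Hôpital or standard limits, then exponentiate.
  L = 1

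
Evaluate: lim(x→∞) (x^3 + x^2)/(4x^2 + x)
This is an ∞/∞ indeterminate form.

Apply L'Hôpital's rule: differentiate numerator and denominator separately.
  f(x) = x^3 + x^2   ⇒   f'(x) = 3·x^2 + 2·x
  g(x) = 4·x^2 + x   ⇒   g'(x) = 8·x + 1
  lim(x→∞) f'(x)/g'(x) = lim(x→∞) (3·x^2 + 2·x)/(8·x + 1)
  = ∞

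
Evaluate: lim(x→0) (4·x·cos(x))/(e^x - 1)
This is a 0/0 indeterminate form.

Apply L'Hôpital's rule: differentiate numerator and denominator separately.
  f(x) = 4·x·cos(x)   ⇒   f'(x) = -4·x·sin(x) + 4·cos(x)
  g(x) = e^(x) - 1   ⇒   g'(x) = e^(x)
  lim(x→0) f'(x)/g'(x) = lim(x→0) (-4·x·sin(x) + 4·cos(x))/(e^(x))
  = 4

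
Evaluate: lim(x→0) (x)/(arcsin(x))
This is a 0/0 indeterminate form.

Apply L'Hôpital's rule: differentiate numerator and denominator separately.
  f(x) = x   ⇒   f'(x) = 1
  g(x) = asin(x)   ⇒   g'(x) = 1/sqrt(1 - x^2)
  lim(x→0) f'(x)/g'(x) = lim(x→0) (1)/(1/sqrt(1 - x^2))
  = 1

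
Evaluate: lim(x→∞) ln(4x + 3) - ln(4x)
This is an ∞-∞ indeterminate form.

Combine fractions or rationalize to convert ∞-∞ to 0/0 form:
  lim(x→∞) ln(4x + 3) - ln(4x) = 0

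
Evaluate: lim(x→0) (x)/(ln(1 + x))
This is a 0/0 indeterminate form.

Apply L'Hôpital's rule: differentiate numerator and denominator separately.
  f(x) = x   ⇒   f'(x) = 1
  g(x) = ln(x + 1)   ⇒   g'(x) = 1/(x + 1)
  lim(x→0) f'(x)/g'(x) = lim(x→0) (1)/(1/(x + 1))
  = 1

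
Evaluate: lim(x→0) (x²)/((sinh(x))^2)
This is a 0/0 indeterminate form.

Apply L'Hôpital's rule: differentiate numerator and denominator separately.
  f(x) = x^2   ⇒   f'(x) = 2·x
  g(x) = sinh(x)^2   ⇒   g'(x) = 2·sinh(x)·cosh(x)
  lim(x→0) f'(x)/g'(x) = lim(x→0) (2·x)/(2·sinh(x)·cosh(x))
  = 1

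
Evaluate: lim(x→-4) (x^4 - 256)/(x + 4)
This is a standard limit.

Factor or rationalize the expression:
  lim(x→-4) (x^4 - 256)/(x + 4) = -256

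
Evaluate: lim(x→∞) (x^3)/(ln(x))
This is an ∞/∞ indeterminate form.

Apply L'Hôpital's rule: differentiate numerator and denominator separately.
  f(x) = x^3   ⇒   f'(x) = 3·x^2
  g(x) = ln(x)   ⇒   g'(x) = 1/x
  lim(x→∞) f'(x)/g'(x) = lim(x→∞) (3·x^2)/(1/x)
  = ∞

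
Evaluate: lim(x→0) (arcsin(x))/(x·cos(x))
This is a 0/0 indeterminate form.

Apply L'Hôpital's rule: differentiate numerator and denominator separately.
  f(x) = asin(x)   ⇒   f'(x) = 1/sqrt(1 - x^2)
  g(x) = x·cos(x)   ⇒   g'(x) = -x·sin(x) + cos(x)
  lim(x→0) f'(x)/g'(x) = lim(x→0) (1/sqrt(1 - x^2))/(-x·sin(x) + cos(x))
  = 1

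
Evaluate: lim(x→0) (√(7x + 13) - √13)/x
This is a standard limit.

Factor or rationalize the expression:
  lim(x→0) (√(7x + 13) - √13)/x = 7·sqrt(13)/26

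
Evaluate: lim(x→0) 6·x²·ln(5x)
This is a 0·∞ indeterminate form.

Rewrite 0·∞ as a quotient (0/0 or ∞/∞ form), then apply L'Hôpital's rule:
  lim(x→0) 6·x²·ln(5x) = 0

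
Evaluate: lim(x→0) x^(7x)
This is an exponential indeterminate form.

For exponential indeterminate forms, take the natural log:
  Let L = lim(x→0) x^(7x)
  Then ln(L) = lim(x→0) [exponent × ln(base)]
  Evaluate using L'Hôpital or standard limits, then exponentiate.
  L = 1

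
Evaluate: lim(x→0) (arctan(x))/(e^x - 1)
This is a 0/0 indeterminate form.

Apply L'Hôpital's rule: differentiate numerator and denominator separately.
  f(x) = atan(x)   ⇒   f'(x) = 1/(x^2 + 1)
  g(x) = e^(x) - 1   ⇒   g'(x) = e^(x)
  lim(x→0) f'(x)/g'(x) = lim(x→0) (1/(x^2 + 1))/(e^(x))
  = 1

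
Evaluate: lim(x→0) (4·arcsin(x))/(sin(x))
This is a 0/0 indeterminate form.

Apply L'Hôpital's rule: differentiate numerator and denominator separately.
  f(x) = 4·asin(x)   ⇒   f'(x) = 4/sqrt(1 - x^2)
  g(x) = sin(x)   ⇒   g'(x) = cos(x)
  lim(x→0) f'(x)/g'(x) = lim(x→0) (4/sqrt(1 - x^2))/(cos(x))
  = 4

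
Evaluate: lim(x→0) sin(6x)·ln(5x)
This is a 0·∞ indeterminate form.

Rewrite 0·∞ as a quotient (0/0 or ∞/∞ form), then apply L'Hôpital's rule:
  lim(x→0) sin(6x)·ln(5x) = 0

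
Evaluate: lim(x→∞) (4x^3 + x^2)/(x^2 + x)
This is an ∞/∞ indeterminate form.

Apply L'Hôpital's rule: differentiate numerator and denominator separately.
  f(x) = 4·x^3 + x^2   ⇒   f'(x) = 12·x^2 + 2·x
  g(x) = x^2 + x   ⇒   g'(x) = 2·x + 1
  lim(x→∞) f'(x)/g'(x) = lim(x→∞) (12·x^2 + 2·x)/(2·x + 1)
  = ∞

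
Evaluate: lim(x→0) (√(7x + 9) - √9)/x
This is a standard limit.

Factor or rationalize the expression:
  lim(x→0) (√(7x + 9) - √9)/x = 7/6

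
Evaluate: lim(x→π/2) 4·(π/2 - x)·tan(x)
This is a 0·∞ indeterminate form.

Rewrite 0·∞ as a quotient (0/0 or ∞/∞ form), then apply L'Hôpital's rule:
  lim(x→π/2) 4·(π/2 - x)·tan(x) = 4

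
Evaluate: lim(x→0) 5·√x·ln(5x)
This is a 0·∞ indeterminate form.

Rewrite 0·∞ as a quotient (0/0 or ∞/∞ form), then apply L'Hôpital's rule:
  lim(x→0) 5·√x·ln(5x) = 0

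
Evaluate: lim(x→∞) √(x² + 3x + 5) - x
This is an ∞-∞ indeterminate form.

Combine fractions or rationalize to convert ∞-∞ to 0/0 form:
  lim(x→∞) √(x² + 3x + 5) - x = 3/2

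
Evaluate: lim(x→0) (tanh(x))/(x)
This is a 0/0 indeterminate form.

Apply L'Hôpital's rule: differentiate numerator and denominator separately.
  f(x) = tanh(x)   ⇒   f'(x) = 1 - tanh(x)^2
  g(x) = x   ⇒   g'(x) = 1
  lim(x→0) f'(x)/g'(x) = lim(x→0) (1 - tanh(x)^2)/(1)
  = 1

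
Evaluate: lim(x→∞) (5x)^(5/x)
This is an exponential indeterminate form.

For exponential indeterminate forms, take the natural log:
  Let L = lim(x→∞) (5x)^(5/x)
  Then ln(L) = lim(x→∞) [exponent × ln(base)]
  Evaluate using L'Hôpital or standard limits, then exponentiate.
  L = 1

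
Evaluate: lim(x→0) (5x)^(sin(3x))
This is an exponential indeterminate form.

For exponential indeterminate forms, take the natural log:
  Let L = lim(x→0) (5x)^(sin(3x))
  Then ln(L) = lim(x→0) [exponent × ln(base)]
  Evaluate using L'Hôpital or standard limits, then exponentiate.
  L = 1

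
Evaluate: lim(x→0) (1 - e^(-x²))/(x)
This is a 0/0 indeterminate form.

Apply L'Hôpital's rule: differentiate numerator and denominator separately.
  f(x) = 1 - e^(-x^2)   ⇒   f'(x) = 2·x·e^(-x^2)
  g(x) = x   ⇒   g'(x) = 1
  lim(x→0) f'(x)/g'(x) = lim(x→0) (2·x·e^(-x^2))/(1)
  = 0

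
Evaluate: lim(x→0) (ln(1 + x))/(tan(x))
This is a 0/0 indeterminate form.

Apply L'Hôpital's rule: differentiate numerator and denominator separately.
  f(x) = ln(x + 1)   ⇒   f'(x) = 1/(x + 1)
  g(x) = tan(x)   ⇒   g'(x) = tan(x)^2 + 1
  lim(x→0) f'(x)/g'(x) = lim(x→0) (1/(x + 1))/(tan(x)^2 + 1)
  = 1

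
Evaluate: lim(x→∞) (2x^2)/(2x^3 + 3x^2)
This is an ∞/∞ indeterminate form.

Apply L'Hôpital's rule: differentiate numerator and denominator separately.
  f(x) = 2·x^2   ⇒   f'(x) = 4·x
  g(x) = 2·x^3 + 3·x^2   ⇒   g'(x) = 6·x^2 + 6·x
  lim(x→∞) f'(x)/g'(x) = lim(x→∞) (4·x)/(6·x^2 + 6·x)
  = 0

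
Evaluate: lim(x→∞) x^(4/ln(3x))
This is an exponential indeterminate form.

For exponential indeterminate forms, take the natural log:
  Let L = lim(x→∞) x^(4/ln(3x))
  Then ln(L) = lim(x→∞) [exponent × ln(base)]
  Evaluate using L'Hôpital or standard limits, then exponentiate.
  L = e^(4)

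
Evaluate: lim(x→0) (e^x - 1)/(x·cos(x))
This is a 0/0 indeterminate form.

Apply L'Hôpital's rule: differentiate numerator and denominator separately.
  f(x) = e^(x) - 1   ⇒   f'(x) = e^(x)
  g(x) = x·cos(x)   ⇒   g'(x) = -x·sin(x) + cos(x)
  lim(x→0) f'(x)/g'(x) = lim(x→0) (e^(x))/(-x·sin(x) + cos(x))
  = 1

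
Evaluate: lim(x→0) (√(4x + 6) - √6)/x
This is a standard limit.

Factor or rationalize the expression:
  lim(x→0) (√(4x + 6) - √6)/x = sqrt(6)/3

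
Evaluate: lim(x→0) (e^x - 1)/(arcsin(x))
This is a 0/0 indeterminate form.

Apply L'Hôpital's rule: differentiate numerator and denominator separately.
  f(x) = e^(x) - 1   ⇒   f'(x) = e^(x)
  g(x) = asin(x)   ⇒   g'(x) = 1/sqrt(1 - x^2)
  lim(x→0) f'(x)/g'(x) = lim(x→0) (e^(x))/(1/sqrt(1 - x^2))
  = 1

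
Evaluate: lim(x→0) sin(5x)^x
This is an exponential indeterminate form.

For exponential indeterminate forms, take the natural log:
  Let L = lim(x→0) sin(5x)^x
  Then ln(L) = lim(x→0) [exponent × ln(base)]
  Evaluate using L'Hôpital or standard limits, then exponentiate.
  L = 1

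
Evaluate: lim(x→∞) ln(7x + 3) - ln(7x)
This is an ∞-∞ indeterminate form.

Combine fractions or rationalize to convert ∞-∞ to 0/0 form:
  lim(x→∞) ln(7x + 3) - ln(7x) = 0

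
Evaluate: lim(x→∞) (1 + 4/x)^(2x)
This is an exponential indeterminate form.

For exponential indeterminate forms, take the natural log:
  Let L = lim(x→∞) (1 + 4/x)^(2x)
  Then ln(L) = lim(x→∞) [exponent × ln(base)]
  Evaluate using L'Hôpital or standard limits, then exponentiate.
  L = e^(8)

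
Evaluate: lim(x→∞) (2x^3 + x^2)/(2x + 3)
This is an ∞/∞ indeterminate form.

Apply L'Hôpital's rule: differentiate numerator and denominator separately.
  f(x) = 2·x^3 + x^2   ⇒   f'(x) = 6·x^2 + 2·x
  g(x) = 2·x + 3   ⇒   g'(x) = 2
  lim(x→∞) f'(x)/g'(x) = lim(x→∞) (6·x^2 + 2·x)/(2)
  = ∞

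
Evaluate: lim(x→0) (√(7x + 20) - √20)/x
This is a standard limit.

Factor or rationalize the expression:
  lim(x→0) (√(7x + 20) - √20)/x = 7·sqrt(5)/20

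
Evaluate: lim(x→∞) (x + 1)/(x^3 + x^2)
This is an ∞/∞ indeterminate form.

Apply L'Hôpital's rule: differentiate numerator and denominator separately.
  f(x) = x + 1   ⇒   f'(x) = 1
  g(x) = x^3 + x^2   ⇒   g'(x) = 3·x^2 + 2·x
  lim(x→∞) f'(x)/g'(x) = lim(x→∞) (1)/(3·x^2 + 2·x)
  = 0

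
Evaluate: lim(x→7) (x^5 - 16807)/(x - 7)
This is a standard limit.

Factor or rationalize the expression:
  lim(x→7) (x^5 - 16807)/(x - 7) = 12005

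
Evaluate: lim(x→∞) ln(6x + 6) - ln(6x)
This is an ∞-∞ indeterminate form.

Combine fractions or rationalize to convert ∞-∞ to 0/0 form:
  lim(x→∞) ln(6x + 6) - ln(6x) = 0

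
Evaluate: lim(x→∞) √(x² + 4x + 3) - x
This is an ∞-∞ indeterminate form.

Combine fractions or rationalize to convert ∞-∞ to 0/0 form:
  lim(x→∞) √(x² + 4x + 3) - x = 2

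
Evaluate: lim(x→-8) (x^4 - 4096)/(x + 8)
This is a standard limit.

Factor or rationalize the expression:
  lim(x→-8) (x^4 - 4096)/(x + 8) = -2048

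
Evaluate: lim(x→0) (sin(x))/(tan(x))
This is a 0/0 indeterminate form.

Apply L'Hôpital's rule: differentiate numerator and denominator separately.
  f(x) = sin(x)   ⇒   f'(x) = cos(x)
  g(x) = tan(x)   ⇒   g'(x) = tan(x)^2 + 1
  lim(x→0) f'(x)/g'(x) = lim(x→0) (cos(x))/(tan(x)^2 + 1)
  = 1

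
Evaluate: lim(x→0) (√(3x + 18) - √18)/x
This is a standard limit.

Factor or rationalize the expression:
  lim(x→0) (√(3x + 18) - √18)/x = sqrt(2)/4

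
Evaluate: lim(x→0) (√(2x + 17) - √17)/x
This is a standard limit.

Factor or rationalize the expression:
  lim(x→0) (√(2x + 17) - √17)/x = sqrt(17)/17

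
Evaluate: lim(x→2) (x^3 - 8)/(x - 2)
This is a standard limit.

Factor or rationalize the expression:
  lim(x→2) (x^3 - 8)/(x - 2) = 12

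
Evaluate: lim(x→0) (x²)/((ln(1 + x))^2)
This is a 0/0 indeterminate form.

Apply L'Hôpital's rule: differentiate numerator and denominator separately.
  f(x) = x^2   ⇒   f'(x) = 2·x
  g(x) = ln(x + 1)^2   ⇒   g'(x) = 2·ln(x + 1)/(x + 1)
  lim(x→0) f'(x)/g'(x) = lim(x→0) (2·x)/(2·ln(x + 1)/(x + 1))
  = 1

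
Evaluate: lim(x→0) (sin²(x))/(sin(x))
This is a 0/0 indeterminate form.

Apply L'Hôpital's rule: differentiate numerator and denominator separately.
  f(x) = sin(x)^2   ⇒   f'(x) = 2·sin(x)·cos(x)
  g(x) = sin(x)   ⇒   g'(x) = cos(x)
  lim(x→0) f'(x)/g'(x) = lim(x→0) (2·sin(x)·cos(x))/(cos(x))
  = 0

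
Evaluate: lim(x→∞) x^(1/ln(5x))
This is an exponential indeterminate form.

For exponential indeterminate forms, take the natural log:
  Let L = lim(x→∞) x^(1/ln(5x))
  Then ln(L) = lim(x→∞) [exponent × ln(base)]
  Evaluate using L'Hôpital or standard limits, then exponentiate.
  L = e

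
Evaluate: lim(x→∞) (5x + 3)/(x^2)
This is an ∞/∞ indeterminate form.

Apply L'Hôpital's rule: differentiate numerator and denominator separately.
  f(x) = 5·x + 3   ⇒   f'(x) = 5
  g(x) = x^2   ⇒   g'(x) = 2·x
  lim(x→∞) f'(x)/g'(x) = lim(x→∞) (5)/(2·x)
  = 0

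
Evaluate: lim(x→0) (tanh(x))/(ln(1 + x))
This is a 0/0 indeterminate form.

Apply L'Hôpital's rule: differentiate numerator and denominator separately.
  f(x) = tanh(x)   ⇒   f'(x) = 1 - tanh(x)^2
  g(x) = ln(x + 1)   ⇒   g'(x) = 1/(x + 1)
  lim(x→0) f'(x)/g'(x) = lim(x→0) (1 - tanh(x)^2)/(1/(x + 1))
  = 1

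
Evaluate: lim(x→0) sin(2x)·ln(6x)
This is a 0·∞ indeterminate form.

Rewrite 0·∞ as a quotient (0/0 or ∞/∞ form), then apply L'Hôpital's rule:
  lim(x→0) sin(2x)·ln(6x) = 0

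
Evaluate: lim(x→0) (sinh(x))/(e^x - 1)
This is a 0/0 indeterminate form.

Apply L'Hôpital's rule: differentiate numerator and denominator separately.
  f(x) = sinh(x)   ⇒   f'(x) = cosh(x)
  g(x) = e^(x) - 1   ⇒   g'(x) = e^(x)
  lim(x→0) f'(x)/g'(x) = lim(x→0) (cosh(x))/(e^(x))
  = 1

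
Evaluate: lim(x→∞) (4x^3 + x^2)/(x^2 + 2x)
This is an ∞/∞ indeterminate form.

Apply L'Hôpital's rule: differentiate numerator and denominator separately.
  f(x) = 4·x^3 + x^2   ⇒   f'(x) = 12·x^2 + 2·x
  g(x) = x^2 + 2·x   ⇒   g'(x) = 2·x + 2
  lim(x→∞) f'(x)/g'(x) = lim(x→∞) (12·x^2 + 2·x)/(2·x + 2)
  = ∞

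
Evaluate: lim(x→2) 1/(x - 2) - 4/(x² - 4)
This is an ∞-∞ indeterminate form.

Combine fractions or rationalize to convert ∞-∞ to 0/0 form:
  lim(x→2) 1/(x - 2) - 4/(x² - 4) = 1/4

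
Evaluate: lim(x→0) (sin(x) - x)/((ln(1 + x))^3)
This is a 0/0 indeterminate form.

Apply L'Hôpital's rule: differentiate numerator and denominator separately.
  f(x) = -x + sin(x)   ⇒   f'(x) = cos(x) - 1
  g(x) = ln(x + 1)^3   ⇒   g'(x) = 3·ln(x + 1)^2/(x + 1)
  lim(x→0) f'(x)/g'(x) = lim(x→0) (cos(x) - 1)/(3·ln(x + 1)^2/(x + 1))
  = -1/6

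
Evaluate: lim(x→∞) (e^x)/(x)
This is an ∞/∞ indeterminate form.

Apply L'Hôpital's rule: differentiate numerator and denominator separately.
  f(x) = e^(x)   ⇒   f'(x) = e^(x)
  g(x) = x   ⇒   g'(x) = 1
  lim(x→∞) f'(x)/g'(x) = lim(x→∞) (e^(x))/(1)
  = ∞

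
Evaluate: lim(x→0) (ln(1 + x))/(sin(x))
This is a 0/0 indeterminate form.

Apply L'Hôpital's rule: differentiate numerator and denominator separately.
  f(x) = ln(x + 1)   ⇒   f'(x) = 1/(x + 1)
  g(x) = sin(x)   ⇒   g'(x) = cos(x)
  lim(x→0) f'(x)/g'(x) = lim(x→0) (1/(x + 1))/(cos(x))
  = 1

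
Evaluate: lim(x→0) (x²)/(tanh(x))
This is a 0/0 indeterminate form.

Apply L'Hôpital's rule: differentiate numerator and denominator separately.
  f(x) = x^2   ⇒   f'(x) = 2·x
  g(x) = tanh(x)   ⇒   g'(x) = 1 - tanh(x)^2
  lim(x→0) f'(x)/g'(x) = lim(x→0) (2·x)/(1 - tanh(x)^2)
  = 0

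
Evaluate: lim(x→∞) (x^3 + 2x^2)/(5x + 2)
This is an ∞/∞ indeterminate form.

Apply L'Hôpital's rule: differentiate numerator and denominator separately.
  f(x) = x^3 + 2·x^2   ⇒   f'(x) = 3·x^2 + 4·x
  g(x) = 5·x + 2   ⇒   g'(x) = 5
  lim(x→∞) f'(x)/g'(x) = lim(x→∞) (3·x^2 + 4·x)/(5)
  = ∞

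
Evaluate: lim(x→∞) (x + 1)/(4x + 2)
This is an ∞/∞ indeterminate form.

Apply L'Hôpital's rule: differentiate numerator and denominator separately.
  f(x) = x + 1   ⇒   f'(x) = 1
  g(x) = 4·x + 2   ⇒   g'(x) = 4
  lim(x→∞) f'(x)/g'(x) = lim(x→∞) (1)/(4)
  = 1/4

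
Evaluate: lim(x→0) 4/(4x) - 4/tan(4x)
This is an ∞-∞ indeterminate form.

Combine fractions or rationalize to convert ∞-∞ to 0/0 form:
  lim(x→0) 4/(4x) - 4/tan(4x) = 0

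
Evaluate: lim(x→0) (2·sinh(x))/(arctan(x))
This is a 0/0 indeterminate form.

Apply L'Hôpital's rule: differentiate numerator and denominator separately.
  f(x) = 2·sinh(x)   ⇒   f'(x) = 2·cosh(x)
  g(x) = atan(x)   ⇒   g'(x) = 1/(x^2 + 1)
  lim(x→0) f'(x)/g'(x) = lim(x→0) (2·cosh(x))/(1/(x^2 + 1))
  = 2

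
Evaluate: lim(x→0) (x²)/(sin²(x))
This is a 0/0 indeterminate form.

Apply L'Hôpital's rule: differentiate numerator and denominator separately.
  f(x) = x^2   ⇒   f'(x) = 2·x
  g(x) = sin(x)^2   ⇒   g'(x) = 2·sin(x)·cos(x)
  lim(x→0) f'(x)/g'(x) = lim(x→0) (2·x)/(2·sin(x)·cos(x))
  = 1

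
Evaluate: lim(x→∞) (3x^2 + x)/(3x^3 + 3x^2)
This is an ∞/∞ indeterminate form.

Apply L'Hôpital's rule: differentiate numerator and denominator separately.
  f(x) = 3·x^2 + x   ⇒   f'(x) = 6·x + 1
  g(x) = 3·x^3 + 3·x^2   ⇒   g'(x) = 9·x^2 + 6·x
  lim(x→∞) f'(x)/g'(x) = lim(x→∞) (6·x + 1)/(9·x^2 + 6·x)
  = 0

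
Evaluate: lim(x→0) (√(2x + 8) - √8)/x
This is a standard limit.

Factor or rationalize the expression:
  lim(x→0) (√(2x + 8) - √8)/x = sqrt(2)/4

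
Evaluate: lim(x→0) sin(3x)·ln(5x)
This is a 0·∞ indeterminate form.

Rewrite 0·∞ as a quotient (0/0 or ∞/∞ form), then apply L'Hôpital's rule:
  lim(x→0) sin(3x)·ln(5x) = 0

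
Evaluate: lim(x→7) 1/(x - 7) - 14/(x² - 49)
This is an ∞-∞ indeterminate form.

Combine fractions or rationalize to convert ∞-∞ to 0/0 form:
  lim(x→7) 1/(x - 7) - 14/(x² - 49) = 1/14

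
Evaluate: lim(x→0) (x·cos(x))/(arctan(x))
This is a 0/0 indeterminate form.

Apply L'Hôpital's rule: differentiate numerator and denominator separately.
  f(x) = x·cos(x)   ⇒   f'(x) = -x·sin(x) + cos(x)
  g(x) = atan(x)   ⇒   g'(x) = 1/(x^2 + 1)
  lim(x→0) f'(x)/g'(x) = lim(x→0) (-x·sin(x) + cos(x))/(1/(x^2 + 1))
  = 1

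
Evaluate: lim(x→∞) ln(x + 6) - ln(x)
This is an ∞-∞ indeterminate form.

Combine fractions or rationalize to convert ∞-∞ to 0/0 form:
  lim(x→∞) ln(x + 6) - ln(x) = 0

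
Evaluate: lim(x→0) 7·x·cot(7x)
This is a 0·∞ indeterminate form.

Rewrite 0·∞ as a quotient (0/0 or ∞/∞ form), then apply L'Hôpital's rule:
  lim(x→0) 7·x·cot(7x) = 1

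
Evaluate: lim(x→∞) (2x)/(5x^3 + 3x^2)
This is an ∞/∞ indeterminate form.

Apply L'Hôpital's rule: differentiate numerator and denominator separately.
  f(x) = 2·x   ⇒   f'(x) = 2
  g(x) = 5·x^3 + 3·x^2   ⇒   g'(x) = 15·x^2 + 6·x
  lim(x→∞) f'(x)/g'(x) = lim(x→∞) (2)/(15·x^2 + 6·x)
  = 0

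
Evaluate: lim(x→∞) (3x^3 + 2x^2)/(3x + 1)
This is an ∞/∞ indeterminate form.

Apply L'Hôpital's rule: differentiate numerator and denominator separately.
  f(x) = 3·x^3 + 2·x^2   ⇒   f'(x) = 9·x^2 + 4·x
  g(x) = 3·x + 1   ⇒   g'(x) = 3
  lim(x→∞) f'(x)/g'(x) = lim(x→∞) (9·x^2 + 4·x)/(3)
  = ∞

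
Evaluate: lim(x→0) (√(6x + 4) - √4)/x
This is a standard limit.

Factor or rationalize the expression:
  lim(x→0) (√(6x + 4) - √4)/x = 3/2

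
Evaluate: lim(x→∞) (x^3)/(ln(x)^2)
This is an ∞/∞ indeterminate form.

Apply L'Hôpital's rule: differentiate numerator and denominator separately.
  f(x) = x^3   ⇒   f'(x) = 3·x^2
  g(x) = ln(x)^2   ⇒   g'(x) = 2·ln(x)/x
  lim(x→∞) f'(x)/g'(x) = lim(x→∞) (3·x^2)/(2·ln(x)/x)
  = ∞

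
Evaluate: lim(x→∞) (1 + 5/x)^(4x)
This is an exponential indeterminate form.

For exponential indeterminate forms, take the natural log:
  Let L = lim(x→∞) (1 + 5/x)^(4x)
  Then ln(L) = lim(x→∞) [exponent × ln(base)]
  Evaluate using L'Hôpital or standard limits, then exponentiate.
  L = e^(20)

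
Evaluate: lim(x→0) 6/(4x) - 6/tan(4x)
This is an ∞-∞ indeterminate form.

Combine fractions or rationalize to convert ∞-∞ to 0/0 form:
  lim(x→0) 6/(4x) - 6/tan(4x) = 0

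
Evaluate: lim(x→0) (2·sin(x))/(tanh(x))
This is a 0/0 indeterminate form.

Apply L'Hôpital's rule: differentiate numerator and denominator separately.
  f(x) = 2·sin(x)   ⇒   f'(x) = 2·cos(x)
  g(x) = tanh(x)   ⇒   g'(x) = 1 - tanh(x)^2
  lim(x→0) f'(x)/g'(x) = lim(x→0) (2·cos(x))/(1 - tanh(x)^2)
  = 2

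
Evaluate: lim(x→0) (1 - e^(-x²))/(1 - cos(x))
This is a 0/0 indeterminate form.

Apply L'Hôpital's rule: differentiate numerator and denominator separately.
  f(x) = 1 - e^(-x^2)   ⇒   f'(x) = 2·x·e^(-x^2)
  g(x) = 1 - cos(x)   ⇒   g'(x) = sin(x)
  lim(x→0) f'(x)/g'(x) = lim(x→0) (2·x·e^(-x^2))/(sin(x))
  = 2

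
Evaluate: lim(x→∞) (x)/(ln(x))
This is an ∞/∞ indeterminate form.

Apply L'Hôpital's rule: differentiate numerator and denominator separately.
  f(x) = x   ⇒   f'(x) = 1
  g(x) = ln(x)   ⇒   g'(x) = 1/x
  lim(x→∞) f'(x)/g'(x) = lim(x→∞) (1)/(1/x)
  = ∞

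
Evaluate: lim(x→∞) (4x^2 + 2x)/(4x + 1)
This is an ∞/∞ indeterminate form.

Apply L'Hôpital's rule: differentiate numerator and denominator separately.
  f(x) = 4·x^2 + 2·x   ⇒   f'(x) = 8·x + 2
  g(x) = 4·x + 1   ⇒   g'(x) = 4
  lim(x→∞) f'(x)/g'(x) = lim(x→∞) (8·x + 2)/(4)
  = ∞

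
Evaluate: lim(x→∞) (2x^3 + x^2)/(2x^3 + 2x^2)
This is an ∞/∞ indeterminate form.

Apply L'Hôpital's rule: differentiate numerator and denominator separately.
  f(x) = 2·x^3 + x^2   ⇒   f'(x) = 6·x^2 + 2·x
  g(x) = 2·x^3 + 2·x^2   ⇒   g'(x) = 6·x^2 + 4·x
  lim(x→∞) f'(x)/g'(x) = lim(x→∞) (6·x^2 + 2·x)/(6·x^2 + 4·x)
  = 1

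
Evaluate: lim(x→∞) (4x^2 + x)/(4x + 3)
This is an ∞/∞ indeterminate form.

Apply L'Hôpital's rule: differentiate numerator and denominator separately.
  f(x) = 4·x^2 + x   ⇒   f'(x) = 8·x + 1
  g(x) = 4·x + 3   ⇒   g'(x) = 4
  lim(x→∞) f'(x)/g'(x) = lim(x→∞) (8·x + 1)/(4)
  = ∞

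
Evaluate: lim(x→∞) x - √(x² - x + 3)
This is an ∞-∞ indeterminate form.

Combine fractions or rationalize to convert ∞-∞ to 0/0 form:
  lim(x→∞) x - √(x² - x + 3) = 1/2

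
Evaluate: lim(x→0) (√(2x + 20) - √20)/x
This is a standard limit.

Factor or rationalize the expression:
  lim(x→0) (√(2x + 20) - √20)/x = sqrt(5)/10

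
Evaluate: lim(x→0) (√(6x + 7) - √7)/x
This is a standard limit.

Factor or rationalize the expression:
  lim(x→0) (√(6x + 7) - √7)/x = 3·sqrt(7)/7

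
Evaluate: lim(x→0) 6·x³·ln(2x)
This is a 0·∞ indeterminate form.

Rewrite 0·∞ as a quotient (0/0 or ∞/∞ form), then apply L'Hôpital's rule:
  lim(x→0) 6·x³·ln(2x) = 0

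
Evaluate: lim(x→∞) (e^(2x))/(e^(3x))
This is an ∞/∞ indeterminate form.

Apply L'Hôpital's rule: differentiate numerator and denominator separately.
  f(x) = e^(2·x)   ⇒   f'(x) = 2·e^(2·x)
  g(x) = e^(3·x)   ⇒   g'(x) = 3·e^(3·x)
  lim(x→∞) f'(x)/g'(x) = lim(x→∞) (2·e^(2·x))/(3·e^(3·x))
  = 0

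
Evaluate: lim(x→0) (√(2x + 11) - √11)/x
This is a standard limit.

Factor or rationalize the expression:
  lim(x→0) (√(2x + 11) - √11)/x = sqrt(11)/11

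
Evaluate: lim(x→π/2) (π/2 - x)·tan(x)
This is a 0·∞ indeterminate form.

Rewrite 0·∞ as a quotient (0/0 or ∞/∞ form), then apply L'Hôpital's rule:
  lim(x→π/2) (π/2 - x)·tan(x) = 1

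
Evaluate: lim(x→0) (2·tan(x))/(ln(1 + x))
This is a 0/0 indeterminate form.

Apply L'Hôpital's rule: differentiate numerator and denominator separately.
  f(x) = 2·tan(x)   ⇒   f'(x) = 2·tan(x)^2 + 2
  g(x) = ln(x + 1)   ⇒   g'(x) = 1/(x + 1)
  lim(x→0) f'(x)/g'(x) = lim(x→0) (2·tan(x)^2 + 2)/(1/(x + 1))
  = 2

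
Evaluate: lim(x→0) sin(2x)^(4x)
This is an exponential indeterminate form.

For exponential indeterminate forms, take the natural log:
  Let L = lim(x→0) sin(2x)^(4x)
  Then ln(L) = lim(x→0) [exponent × ln(base)]
  Evaluate using L'Hôpital or standard limits, then exponentiate.
  L = 1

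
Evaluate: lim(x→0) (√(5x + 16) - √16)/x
This is a standard limit.

Factor or rationalize the expression:
  lim(x→0) (√(5x + 16) - √16)/x = 5/8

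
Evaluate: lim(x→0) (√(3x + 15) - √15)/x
This is a standard limit.

Factor or rationalize the expression:
  lim(x→0) (√(3x + 15) - √15)/x = sqrt(15)/10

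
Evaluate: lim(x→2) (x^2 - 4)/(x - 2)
This is a standard limit.

Factor or rationalize the expression:
  lim(x→2) (x^2 - 4)/(x - 2) = 4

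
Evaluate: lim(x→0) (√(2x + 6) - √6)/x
This is a standard limit.

Factor or rationalize the expression:
  lim(x→0) (√(2x + 6) - √6)/x = sqrt(6)/6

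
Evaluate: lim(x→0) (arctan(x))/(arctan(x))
This is a 0/0 indeterminate form.

Apply L'Hôpital's rule: differentiate numerator and denominator separately.
  f(x) = atan(x)   ⇒   f'(x) = 1/(x^2 + 1)
  g(x) = atan(x)   ⇒   g'(x) = 1/(x^2 + 1)
  lim(x→0) f'(x)/g'(x) = lim(x→0) (1/(x^2 + 1))/(1/(x^2 + 1))
  = 1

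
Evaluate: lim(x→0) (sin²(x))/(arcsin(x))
This is a 0/0 indeterminate form.

Apply L'Hôpital's rule: differentiate numerator and denominator separately.
  f(x) = sin(x)^2   ⇒   f'(x) = 2·sin(x)·cos(x)
  g(x) = asin(x)   ⇒   g'(x) = 1/sqrt(1 - x^2)
  lim(x→0) f'(x)/g'(x) = lim(x→0) (2·sin(x)·cos(x))/(1/sqrt(1 - x^2))
  = 0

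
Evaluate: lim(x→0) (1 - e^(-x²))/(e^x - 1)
This is a 0/0 indeterminate form.

Apply L'Hôpital's rule: differentiate numerator and denominator separately.
  f(x) = 1 - e^(-x^2)   ⇒   f'(x) = 2·x·e^(-x^2)
  g(x) = e^(x) - 1   ⇒   g'(x) = e^(x)
  lim(x→0) f'(x)/g'(x) = lim(x→0) (2·x·e^(-x^2))/(e^(x))
  = 0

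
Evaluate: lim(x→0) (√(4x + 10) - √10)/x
This is a standard limit.

Factor or rationalize the expression:
  lim(x→0) (√(4x + 10) - √10)/x = sqrt(10)/5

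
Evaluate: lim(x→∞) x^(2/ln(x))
This is an exponential indeterminate form.

For exponential indeterminate forms, take the natural log:
  Let L = lim(x→∞) x^(2/ln(x))
  Then ln(L) = lim(x→∞) [exponent × ln(base)]
  Evaluate using L'Hôpital or standard limits, then exponentiate.
  L = e²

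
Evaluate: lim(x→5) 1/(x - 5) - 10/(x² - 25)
This is an ∞-∞ indeterminate form.

Combine fractions or rationalize to convert ∞-∞ to 0/0 form:
  lim(x→5) 1/(x - 5) - 10/(x² - 25) = 1/10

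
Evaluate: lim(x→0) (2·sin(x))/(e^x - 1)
This is a 0/0 indeterminate form.

Apply L'Hôpital's rule: differentiate numerator and denominator separately.
  f(x) = 2·sin(x)   ⇒   f'(x) = 2·cos(x)
  g(x) = e^(x) - 1   ⇒   g'(x) = e^(x)
  lim(x→0) f'(x)/g'(x) = lim(x→0) (2·cos(x))/(e^(x))
  = 2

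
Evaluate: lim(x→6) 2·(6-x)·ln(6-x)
This is a 0·∞ indeterminate form.

Rewrite 0·∞ as a quotient (0/0 or ∞/∞ form), then apply L'Hôpital's rule:
  lim(x→6) 2·(6-x)·ln(6-x) = 0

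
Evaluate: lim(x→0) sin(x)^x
This is an exponential indeterminate form.

For exponential indeterminate forms, take the natural log:
  Let L = lim(x→0) sin(x)^x
  Then ln(L) = lim(x→0) [exponent × ln(base)]
  Evaluate using L'Hôpital or standard limits, then exponentiate.
  L = 1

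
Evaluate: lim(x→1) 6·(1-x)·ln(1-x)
This is a 0·∞ indeterminate form.

Rewrite 0·∞ as a quotient (0/0 or ∞/∞ form), then apply L'Hôpital's rule:
  lim(x→1) 6·(1-x)·ln(1-x) = 0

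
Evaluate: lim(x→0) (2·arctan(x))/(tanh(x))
This is a 0/0 indeterminate form.

Apply L'Hôpital's rule: differentiate numerator and denominator separately.
  f(x) = 2·atan(x)   ⇒   f'(x) = 2/(x^2 + 1)
  g(x) = tanh(x)   ⇒   g'(x) = 1 - tanh(x)^2
  lim(x→0) f'(x)/g'(x) = lim(x→0) (2/(x^2 + 1))/(1 - tanh(x)^2)
  = 2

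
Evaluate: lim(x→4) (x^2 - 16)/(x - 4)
This is a standard limit.

Factor or rationalize the expression:
  lim(x→4) (x^2 - 16)/(x - 4) = 8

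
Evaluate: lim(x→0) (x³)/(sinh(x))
This is a 0/0 indeterminate form.

Apply L'Hôpital's rule: differentiate numerator and denominator separately.
  f(x) = x^3   ⇒   f'(x) = 3·x^2
  g(x) = sinh(x)   ⇒   g'(x) = cosh(x)
  lim(x→0) f'(x)/g'(x) = lim(x→0) (3·x^2)/(cosh(x))
  = 0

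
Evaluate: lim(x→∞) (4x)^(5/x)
This is an exponential indeterminate form.

For exponential indeterminate forms, take the natural log:
  Let L = lim(x→∞) (4x)^(5/x)
  Then ln(L) = lim(x→∞) [exponent × ln(base)]
  Evaluate using L'Hôpital or standard limits, then exponentiate.
  L = 1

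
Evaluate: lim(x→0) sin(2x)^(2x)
This is an exponential indeterminate form.

For exponential indeterminate forms, take the natural log:
  Let L = lim(x→0) sin(2x)^(2x)
  Then ln(L) = lim(x→0) [exponent × ln(base)]
  Evaluate using L'Hôpital or standard limits, then exponentiate.
  L = 1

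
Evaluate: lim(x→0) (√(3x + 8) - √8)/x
This is a standard limit.

Factor or rationalize the expression:
  lim(x→0) (√(3x + 8) - √8)/x = 3·sqrt(2)/8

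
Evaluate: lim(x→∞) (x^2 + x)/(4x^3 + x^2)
This is an ∞/∞ indeterminate form.

Apply L'Hôpital's rule: differentiate numerator and denominator separately.
  f(x) = x^2 + x   ⇒   f'(x) = 2·x + 1
  g(x) = 4·x^3 + x^2   ⇒   g'(x) = 12·x^2 + 2·x
  lim(x→∞) f'(x)/g'(x) = lim(x→∞) (2·x + 1)/(12·x^2 + 2·x)
  = 0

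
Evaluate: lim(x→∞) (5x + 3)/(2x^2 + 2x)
This is an ∞/∞ indeterminate form.

Apply L'Hôpital's rule: differentiate numerator and denominator separately.
  f(x) = 5·x + 3   ⇒   f'(x) = 5
  g(x) = 2·x^2 + 2·x   ⇒   g'(x) = 4·x + 2
  lim(x→∞) f'(x)/g'(x) = lim(x→∞) (5)/(4·x + 2)
  = 0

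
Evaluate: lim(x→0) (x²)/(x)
This is a 0/0 indeterminate form.

Apply L'Hôpital's rule: differentiate numerator and denominator separately.
  f(x) = x^2   ⇒   f'(x) = 2·x
  g(x) = x   ⇒   g'(x) = 1
  lim(x→0) f'(x)/g'(x) = lim(x→0) (2·x)/(1)
  = 0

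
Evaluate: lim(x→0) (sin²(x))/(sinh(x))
This is a 0/0 indeterminate form.

Apply L'Hôpital's rule: differentiate numerator and denominator separately.
  f(x) = sin(x)^2   ⇒   f'(x) = 2·sin(x)·cos(x)
  g(x) = sinh(x)   ⇒   g'(x) = cosh(x)
  lim(x→0) f'(x)/g'(x) = lim(x→0) (2·sin(x)·cos(x))/(cosh(x))
  = 0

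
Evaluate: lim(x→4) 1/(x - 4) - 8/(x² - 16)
This is an ∞-∞ indeterminate form.

Combine fractions or rationalize to convert ∞-∞ to 0/0 form:
  lim(x→4) 1/(x - 4) - 8/(x² - 16) = 1/8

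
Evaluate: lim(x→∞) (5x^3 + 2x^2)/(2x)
This is an ∞/∞ indeterminate form.

Apply L'Hôpital's rule: differentiate numerator and denominator separately.
  f(x) = 5·x^3 + 2·x^2   ⇒   f'(x) = 15·x^2 + 4·x
  g(x) = 2·x   ⇒   g'(x) = 2
  lim(x→∞) f'(x)/g'(x) = lim(x→∞) (15·x^2 + 4·x)/(2)
  = ∞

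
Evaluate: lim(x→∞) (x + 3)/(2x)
This is an ∞/∞ indeterminate form.

Apply L'Hôpital's rule: differentiate numerator and denominator separately.
  f(x) = x + 3   ⇒   f'(x) = 1
  g(x) = 2·x   ⇒   g'(x) = 2
  lim(x→∞) f'(x)/g'(x) = lim(x→∞) (1)/(2)
  = 1/2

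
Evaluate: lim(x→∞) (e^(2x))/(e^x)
This is an ∞/∞ indeterminate form.

Apply L'Hôpital's rule: differentiate numerator and denominator separately.
  f(x) = e^(2·x)   ⇒   f'(x) = 2·e^(2·x)
  g(x) = e^(x)   ⇒   g'(x) = e^(x)
  lim(x→∞) f'(x)/g'(x) = lim(x→∞) (2·e^(2·x))/(e^(x))
  = ∞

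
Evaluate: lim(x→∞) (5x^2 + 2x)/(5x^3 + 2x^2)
This is an ∞/∞ indeterminate form.

Apply L'Hôpital's rule: differentiate numerator and denominator separately.
  f(x) = 5·x^2 + 2·x   ⇒   f'(x) = 10·x + 2
  g(x) = 5·x^3 + 2·x^2   ⇒   g'(x) = 15·x^2 + 4·x
  lim(x→∞) f'(x)/g'(x) = lim(x→∞) (10·x + 2)/(15·x^2 + 4·x)
  = 0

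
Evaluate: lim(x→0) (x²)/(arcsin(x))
This is a 0/0 indeterminate form.

Apply L'Hôpital's rule: differentiate numerator and denominator separately.
  f(x) = x^2   ⇒   f'(x) = 2·x
  g(x) = asin(x)   ⇒   g'(x) = 1/sqrt(1 - x^2)
  lim(x→0) f'(x)/g'(x) = lim(x→0) (2·x)/(1/sqrt(1 - x^2))
  = 0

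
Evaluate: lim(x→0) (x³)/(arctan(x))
This is a 0/0 indeterminate form.

Apply L'Hôpital's rule: differentiate numerator and denominator separately.
  f(x) = x^3   ⇒   f'(x) = 3·x^2
  g(x) = atan(x)   ⇒   g'(x) = 1/(x^2 + 1)
  lim(x→0) f'(x)/g'(x) = lim(x→0) (3·x^2)/(1/(x^2 + 1))
  = 0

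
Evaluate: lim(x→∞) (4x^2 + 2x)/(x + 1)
This is an ∞/∞ indeterminate form.

Apply L'Hôpital's rule: differentiate numerator and denominator separately.
  f(x) = 4·x^2 + 2·x   ⇒   f'(x) = 8·x + 2
  g(x) = x + 1   ⇒   g'(x) = 1
  lim(x→∞) f'(x)/g'(x) = lim(x→∞) (8·x + 2)/(1)
  = ∞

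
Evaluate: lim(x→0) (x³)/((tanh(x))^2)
This is a 0/0 indeterminate form.

Apply L'Hôpital's rule: differentiate numerator and denominator separately.
  f(x) = x^3   ⇒   f'(x) = 3·x^2
  g(x) = tanh(x)^2   ⇒   g'(x) = (2 - 2·tanh(x)^2)·tanh(x)
  lim(x→0) f'(x)/g'(x) = lim(x→0) (3·x^2)/((2 - 2·tanh(x)^2)·tanh(x))
  = 0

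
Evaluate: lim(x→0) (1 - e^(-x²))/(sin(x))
This is a 0/0 indeterminate form.

Apply L'Hôpital's rule: differentiate numerator and denominator separately.
  f(x) = 1 - e^(-x^2)   ⇒   f'(x) = 2·x·e^(-x^2)
  g(x) = sin(x)   ⇒   g'(x) = cos(x)
  lim(x→0) f'(x)/g'(x) = lim(x→0) (2·x·e^(-x^2))/(cos(x))
  = 0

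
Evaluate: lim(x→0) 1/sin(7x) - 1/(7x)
This is an ∞-∞ indeterminate form.

Combine fractions or rationalize to convert ∞-∞ to 0/0 form:
  lim(x→0) 1/sin(7x) - 1/(7x) = 0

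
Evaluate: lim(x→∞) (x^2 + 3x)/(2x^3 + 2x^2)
This is an ∞/∞ indeterminate form.

Apply L'Hôpital's rule: differentiate numerator and denominator separately.
  f(x) = x^2 + 3·x   ⇒   f'(x) = 2·x + 3
  g(x) = 2·x^3 + 2·x^2   ⇒   g'(x) = 6·x^2 + 4·x
  lim(x→∞) f'(x)/g'(x) = lim(x→∞) (2·x + 3)/(6·x^2 + 4·x)
  = 0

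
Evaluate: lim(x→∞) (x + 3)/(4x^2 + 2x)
This is an ∞/∞ indeterminate form.

Apply L'Hôpital's rule: differentiate numerator and denominator separately.
  f(x) = x + 3   ⇒   f'(x) = 1
  g(x) = 4·x^2 + 2·x   ⇒   g'(x) = 8·x + 2
  lim(x→∞) f'(x)/g'(x) = lim(x→∞) (1)/(8·x + 2)
  = 0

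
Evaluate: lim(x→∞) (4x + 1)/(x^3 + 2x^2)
This is an ∞/∞ indeterminate form.

Apply L'Hôpital's rule: differentiate numerator and denominator separately.
  f(x) = 4·x + 1   ⇒   f'(x) = 4
  g(x) = x^3 + 2·x^2   ⇒   g'(x) = 3·x^2 + 4·x
  lim(x→∞) f'(x)/g'(x) = lim(x→∞) (4)/(3·x^2 + 4·x)
  = 0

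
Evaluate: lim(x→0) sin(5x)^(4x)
This is an exponential indeterminate form.

For exponential indeterminate forms, take the natural log:
  Let L = lim(x→0) sin(5x)^(4x)
  Then ln(L) = lim(x→0) [exponent × ln(base)]
  Evaluate using L'Hôpital or standard limits, then exponentiate.
  L = 1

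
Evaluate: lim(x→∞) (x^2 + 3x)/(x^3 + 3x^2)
This is an ∞/∞ indeterminate form.

Apply L'Hôpital's rule: differentiate numerator and denominator separately.
  f(x) = x^2 + 3·x   ⇒   f'(x) = 2·x + 3
  g(x) = x^3 + 3·x^2   ⇒   g'(x) = 3·x^2 + 6·x
  lim(x→∞) f'(x)/g'(x) = lim(x→∞) (2·x + 3)/(3·x^2 + 6·x)
  = 0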